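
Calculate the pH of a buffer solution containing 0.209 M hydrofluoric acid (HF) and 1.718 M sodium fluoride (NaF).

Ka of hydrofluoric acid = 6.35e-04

pKa = -log(6.35e-04) = 3.20. pH = pKa + log([A⁻]/[HA]) = 3.20 + log(1.718/0.209)

pH = 4.11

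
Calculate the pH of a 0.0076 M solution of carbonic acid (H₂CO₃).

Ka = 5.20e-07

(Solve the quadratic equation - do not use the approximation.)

x² + Ka×x - Ka×C = 0. Using quadratic formula: [H⁺] = 6.2605e-05

pH = 4.20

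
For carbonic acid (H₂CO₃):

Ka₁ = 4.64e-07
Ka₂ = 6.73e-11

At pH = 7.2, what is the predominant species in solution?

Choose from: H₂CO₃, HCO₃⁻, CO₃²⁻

pKa₁ = 6.33, pKa₂ = 10.17. For a polyprotic acid the predominant species crosses at each pKa: below pKa_n the protonated form dominates, above it the deprotonated form does. At pH = 7.2, the predominant species is HCO₃⁻.

HCO₃⁻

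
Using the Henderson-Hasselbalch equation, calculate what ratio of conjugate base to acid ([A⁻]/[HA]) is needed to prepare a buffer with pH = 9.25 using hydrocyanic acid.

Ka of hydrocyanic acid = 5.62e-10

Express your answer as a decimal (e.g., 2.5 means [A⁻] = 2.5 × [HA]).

pKa = -log(5.62e-10) = 9.2503. pH = pKa + log([A⁻]/[HA]), so log([A⁻]/[HA]) = pH − pKa = 9.25 − 9.2503 = -0.0003. [A⁻]/[HA] = 10^(-0.0003) = 0.999

[A⁻]/[HA] = 0.999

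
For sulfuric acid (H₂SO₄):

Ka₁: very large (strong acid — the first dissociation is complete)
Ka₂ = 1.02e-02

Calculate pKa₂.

pKa₂ = -log(Ka₂) = -log(1.02e-02) = 1.99.

pK_{a2} = 1.99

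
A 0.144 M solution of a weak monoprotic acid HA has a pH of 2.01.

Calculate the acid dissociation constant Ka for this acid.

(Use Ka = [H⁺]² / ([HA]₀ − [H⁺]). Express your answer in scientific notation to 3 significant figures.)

[H⁺] = 10^(−pH) = 10^(−2.01) = 9.772e-03 M. For HA ⇌ H⁺ + A⁻, Ka = [H⁺][A⁻]/[HA] = [H⁺]² / ([HA]₀ − [H⁺]) = (9.772e-03)² / (0.144 − 9.772e-03) = 7.11e-04.

K_a = 7.11e-04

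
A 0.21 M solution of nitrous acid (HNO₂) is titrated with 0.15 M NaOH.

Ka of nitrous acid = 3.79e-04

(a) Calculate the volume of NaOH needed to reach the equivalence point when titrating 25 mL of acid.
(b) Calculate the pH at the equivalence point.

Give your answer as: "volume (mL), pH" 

moles acid = 0.21 × 25/1000 = 0.00525 mol; V_base = moles/0.15 × 1000 = 35.0 mL. At equivalence only the conjugate base is present: [A⁻] = 0.00525/0.060 = 8.7500e-02 M. Kb = Kw/Ka = 2.64e-11; [OH⁻] = √(Kb × [A⁻]) = 1.5194e-06; pOH = 5.82; pH = 14 - pOH = 8.18.

V = 35.0 mL, pH = 8.18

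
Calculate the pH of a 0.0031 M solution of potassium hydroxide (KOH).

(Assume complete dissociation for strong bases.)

[OH⁻] = 0.0031 M for strong base. pOH = -log[OH⁻] = 2.51, pH = 14 - pOH

pH = 11.49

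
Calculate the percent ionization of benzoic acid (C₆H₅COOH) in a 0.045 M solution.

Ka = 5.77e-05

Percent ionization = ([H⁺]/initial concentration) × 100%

Using Ka equilibrium: x² + Ka×x - Ka×C = 0. Solving: [H⁺] = 1.5828e-03. Percent = (1.5828e-03/0.045) × 100

Percent ionization = 3.52%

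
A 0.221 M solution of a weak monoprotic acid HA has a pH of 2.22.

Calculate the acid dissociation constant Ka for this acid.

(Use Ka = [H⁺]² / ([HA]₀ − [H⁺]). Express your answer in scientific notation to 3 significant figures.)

[H⁺] = 10^(−pH) = 10^(−2.22) = 6.026e-03 M. For HA ⇌ H⁺ + A⁻, Ka = [H⁺][A⁻]/[HA] = [H⁺]² / ([HA]₀ − [H⁺]) = (6.026e-03)² / (0.221 − 6.026e-03) = 1.69e-04.

K_a = 1.69e-04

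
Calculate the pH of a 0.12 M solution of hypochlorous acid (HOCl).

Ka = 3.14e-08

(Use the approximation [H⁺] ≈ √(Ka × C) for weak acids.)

[H⁺] = √(Ka × C) = √(3.14e-08 × 0.12) = 6.1384e-05. pH = -log(6.1384e-05)

pH = 4.21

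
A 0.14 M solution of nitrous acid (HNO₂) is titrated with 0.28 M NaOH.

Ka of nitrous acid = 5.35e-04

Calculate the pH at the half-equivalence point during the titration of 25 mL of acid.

At half-equivalence [HA] = [A⁻], so Henderson-Hasselbalch gives pH = pKa = -log(5.35e-04) = 3.27.

pH = pKa = 3.27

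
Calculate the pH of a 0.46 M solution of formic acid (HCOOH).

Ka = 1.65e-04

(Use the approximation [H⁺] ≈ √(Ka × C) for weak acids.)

[H⁺] = √(Ka × C) = √(1.65e-04 × 0.46) = 8.7121e-03. pH = -log(8.7121e-03)

pH = 2.06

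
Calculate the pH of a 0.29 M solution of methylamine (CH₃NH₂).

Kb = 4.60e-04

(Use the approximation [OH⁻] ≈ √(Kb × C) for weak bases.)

[OH⁻] = √(Kb × C) = √(4.60e-04 × 0.29) = 1.1550e-02. pOH = 1.94, pH = 14 - pOH

pH = 12.06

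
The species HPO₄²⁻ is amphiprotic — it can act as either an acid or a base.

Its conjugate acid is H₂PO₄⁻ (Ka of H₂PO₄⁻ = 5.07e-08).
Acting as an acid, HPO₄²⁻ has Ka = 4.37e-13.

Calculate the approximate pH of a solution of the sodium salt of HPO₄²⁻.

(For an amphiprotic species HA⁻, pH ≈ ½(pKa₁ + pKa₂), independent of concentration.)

pKa₁ = -log(5.07e-08) = 7.29; pKa₂ = -log(4.37e-13) = 12.36. For an amphiprotic species, pH ≈ ½(pKa₁ + pKa₂) = ½(7.29 + 12.36) = 9.83.

pH = 9.83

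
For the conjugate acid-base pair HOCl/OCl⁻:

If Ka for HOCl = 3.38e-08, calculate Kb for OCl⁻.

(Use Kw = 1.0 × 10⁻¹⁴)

For a conjugate pair Ka × Kb = Kw, so Kb = Kw/Ka = 1.0 × 10⁻¹⁴ / 3.38e-08 = 2.96e-07.

K_b = 2.96e-07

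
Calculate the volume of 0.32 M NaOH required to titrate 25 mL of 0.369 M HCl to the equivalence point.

At equivalence: moles acid = moles base. moles HCl = 0.369 × 25/1000 = 0.009225 mol. V_base = moles / 0.32 × 1000 = 28.8 mL.

V_{base} = 28.8 mL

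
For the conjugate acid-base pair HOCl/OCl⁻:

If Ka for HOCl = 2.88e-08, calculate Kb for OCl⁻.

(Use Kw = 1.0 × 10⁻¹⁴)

For a conjugate pair Ka × Kb = Kw, so Kb = Kw/Ka = 1.0 × 10⁻¹⁴ / 2.88e-08 = 3.47e-07.

K_b = 3.47e-07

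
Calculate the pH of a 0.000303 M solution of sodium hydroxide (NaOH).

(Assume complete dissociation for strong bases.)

[OH⁻] = 0.000303 M for strong base. pOH = -log[OH⁻] = 3.52, pH = 14 - pOH

pH = 10.48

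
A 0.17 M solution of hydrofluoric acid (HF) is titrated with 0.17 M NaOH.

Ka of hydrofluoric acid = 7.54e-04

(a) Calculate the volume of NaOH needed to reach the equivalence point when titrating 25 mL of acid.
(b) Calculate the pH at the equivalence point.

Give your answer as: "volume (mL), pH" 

moles acid = 0.17 × 25/1000 = 0.00425 mol; V_base = moles/0.17 × 1000 = 25.0 mL. At equivalence only the conjugate base is present: [A⁻] = 0.00425/0.050 = 8.5000e-02 M. Kb = Kw/Ka = 1.33e-11; [OH⁻] = √(Kb × [A⁻]) = 1.0618e-06; pOH = 5.97; pH = 14 - pOH = 8.03.

V = 25.0 mL, pH = 8.03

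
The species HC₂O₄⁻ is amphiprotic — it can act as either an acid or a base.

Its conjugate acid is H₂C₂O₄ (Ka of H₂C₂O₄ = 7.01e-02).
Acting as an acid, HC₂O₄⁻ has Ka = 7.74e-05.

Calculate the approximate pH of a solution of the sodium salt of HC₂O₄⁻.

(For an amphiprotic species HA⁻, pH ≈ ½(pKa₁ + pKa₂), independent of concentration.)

pKa₁ = -log(7.01e-02) = 1.15; pKa₂ = -log(7.74e-05) = 4.11. For an amphiprotic species, pH ≈ ½(pKa₁ + pKa₂) = ½(1.15 + 4.11) = 2.63.

pH = 2.63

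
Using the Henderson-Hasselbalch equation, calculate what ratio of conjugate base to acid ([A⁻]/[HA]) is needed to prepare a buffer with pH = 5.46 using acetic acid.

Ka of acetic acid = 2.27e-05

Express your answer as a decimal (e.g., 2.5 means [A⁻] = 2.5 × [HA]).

pKa = -log(2.27e-05) = 4.6440. pH = pKa + log([A⁻]/[HA]), so log([A⁻]/[HA]) = pH − pKa = 5.46 − 4.6440 = 0.8160. [A⁻]/[HA] = 10^(0.8160) = 6.55

[A⁻]/[HA] = 6.55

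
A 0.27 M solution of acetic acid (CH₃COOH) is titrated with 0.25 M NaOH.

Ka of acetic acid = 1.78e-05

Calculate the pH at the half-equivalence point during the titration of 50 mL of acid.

At half-equivalence [HA] = [A⁻], so Henderson-Hasselbalch gives pH = pKa = -log(1.78e-05) = 4.75.

pH = pKa = 4.75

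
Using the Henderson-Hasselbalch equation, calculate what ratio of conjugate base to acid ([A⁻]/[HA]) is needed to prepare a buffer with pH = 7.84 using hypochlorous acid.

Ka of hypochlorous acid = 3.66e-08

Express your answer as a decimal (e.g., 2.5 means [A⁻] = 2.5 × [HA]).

pKa = -log(3.66e-08) = 7.4365. pH = pKa + log([A⁻]/[HA]), so log([A⁻]/[HA]) = pH − pKa = 7.84 − 7.4365 = 0.4035. [A⁻]/[HA] = 10^(0.4035) = 2.53

[A⁻]/[HA] = 2.53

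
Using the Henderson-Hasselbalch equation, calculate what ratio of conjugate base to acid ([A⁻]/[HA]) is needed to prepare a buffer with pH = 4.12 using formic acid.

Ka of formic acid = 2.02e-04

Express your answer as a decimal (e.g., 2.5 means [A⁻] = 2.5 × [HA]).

pKa = -log(2.02e-04) = 3.6946. pH = pKa + log([A⁻]/[HA]), so log([A⁻]/[HA]) = pH − pKa = 4.12 − 3.6946 = 0.4254. [A⁻]/[HA] = 10^(0.4254) = 2.66

[A⁻]/[HA] = 2.66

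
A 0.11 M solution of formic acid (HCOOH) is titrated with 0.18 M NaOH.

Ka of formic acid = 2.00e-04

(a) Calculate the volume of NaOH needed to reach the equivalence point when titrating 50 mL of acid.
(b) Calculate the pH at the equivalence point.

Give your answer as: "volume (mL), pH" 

moles acid = 0.11 × 50/1000 = 0.0055 mol; V_base = moles/0.18 × 1000 = 30.6 mL. At equivalence only the conjugate base is present: [A⁻] = 0.0055/0.081 = 6.8276e-02 M. Kb = Kw/Ka = 5.00e-11; [OH⁻] = √(Kb × [A⁻]) = 1.8476e-06; pOH = 5.73; pH = 14 - pOH = 8.27.

V = 30.6 mL, pH = 8.27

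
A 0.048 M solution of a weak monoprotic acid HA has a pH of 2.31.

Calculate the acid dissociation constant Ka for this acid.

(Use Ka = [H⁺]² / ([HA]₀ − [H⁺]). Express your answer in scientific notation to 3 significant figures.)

[H⁺] = 10^(−pH) = 10^(−2.31) = 4.898e-03 M. For HA ⇌ H⁺ + A⁻, Ka = [H⁺][A⁻]/[HA] = [H⁺]² / ([HA]₀ − [H⁺]) = (4.898e-03)² / (0.048 − 4.898e-03) = 5.57e-04.

K_a = 5.57e-04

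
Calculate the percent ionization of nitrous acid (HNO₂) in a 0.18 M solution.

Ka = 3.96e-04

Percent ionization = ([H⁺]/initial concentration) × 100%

Using Ka equilibrium: x² + Ka×x - Ka×C = 0. Solving: [H⁺] = 8.2471e-03. Percent = (8.2471e-03/0.18) × 100

Percent ionization = 4.58%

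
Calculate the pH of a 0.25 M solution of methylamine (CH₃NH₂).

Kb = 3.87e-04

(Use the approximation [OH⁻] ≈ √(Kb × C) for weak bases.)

[OH⁻] = √(Kb × C) = √(3.87e-04 × 0.25) = 9.8362e-03. pOH = 2.01, pH = 14 - pOH

pH = 11.99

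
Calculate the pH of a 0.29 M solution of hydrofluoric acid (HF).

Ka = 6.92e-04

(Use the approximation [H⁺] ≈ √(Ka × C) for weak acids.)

[H⁺] = √(Ka × C) = √(6.92e-04 × 0.29) = 1.4166e-02. pH = -log(1.4166e-02)

pH = 1.85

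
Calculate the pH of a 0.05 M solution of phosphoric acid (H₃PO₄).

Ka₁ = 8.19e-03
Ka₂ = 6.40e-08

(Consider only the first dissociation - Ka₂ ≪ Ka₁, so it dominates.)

First dissociation dominates. From Ka₁ = [H⁺][HA⁻]/[H₂A], x² + Ka₁·x − Ka₁·C = 0 with C = 0.05 M and Ka₁ = 8.19e-03. Solving: [H⁺] = (−Ka₁ + √(Ka₁² + 4·Ka₁·C)) / 2 = 1.6551e-02 M. pH = -log(1.6551e-02) = 1.78.

pH = 1.78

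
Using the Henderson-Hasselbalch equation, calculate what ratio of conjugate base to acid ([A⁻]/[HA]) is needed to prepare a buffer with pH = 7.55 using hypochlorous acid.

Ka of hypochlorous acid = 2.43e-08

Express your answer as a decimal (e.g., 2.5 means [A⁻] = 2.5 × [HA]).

pKa = -log(2.43e-08) = 7.6144. pH = pKa + log([A⁻]/[HA]), so log([A⁻]/[HA]) = pH − pKa = 7.55 − 7.6144 = -0.0644. [A⁻]/[HA] = 10^(-0.0644) = 0.862

[A⁻]/[HA] = 0.862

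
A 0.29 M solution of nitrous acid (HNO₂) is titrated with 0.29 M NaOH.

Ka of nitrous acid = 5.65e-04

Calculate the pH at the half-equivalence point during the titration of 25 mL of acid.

At half-equivalence [HA] = [A⁻], so Henderson-Hasselbalch gives pH = pKa = -log(5.65e-04) = 3.25.

pH = pKa = 3.25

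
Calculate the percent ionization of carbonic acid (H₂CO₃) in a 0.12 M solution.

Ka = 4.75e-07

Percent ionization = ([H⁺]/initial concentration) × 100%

Using Ka equilibrium: x² + Ka×x - Ka×C = 0. Solving: [H⁺] = 2.3851e-04. Percent = (2.3851e-04/0.12) × 100

Percent ionization = 0.199%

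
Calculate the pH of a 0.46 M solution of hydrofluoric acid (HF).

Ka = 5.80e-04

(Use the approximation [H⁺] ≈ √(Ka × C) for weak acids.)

[H⁺] = √(Ka × C) = √(5.80e-04 × 0.46) = 1.6334e-02. pH = -log(1.6334e-02)

pH = 1.79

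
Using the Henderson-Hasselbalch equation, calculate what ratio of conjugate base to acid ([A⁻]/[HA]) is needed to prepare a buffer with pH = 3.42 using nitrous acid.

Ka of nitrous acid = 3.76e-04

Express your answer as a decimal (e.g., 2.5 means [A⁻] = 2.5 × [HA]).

pKa = -log(3.76e-04) = 3.4248. pH = pKa + log([A⁻]/[HA]), so log([A⁻]/[HA]) = pH − pKa = 3.42 − 3.4248 = -0.0048. [A⁻]/[HA] = 10^(-0.0048) = 0.989

[A⁻]/[HA] = 0.989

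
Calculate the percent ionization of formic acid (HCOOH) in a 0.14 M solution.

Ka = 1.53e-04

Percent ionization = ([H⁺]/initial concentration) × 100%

Using Ka equilibrium: x² + Ka×x - Ka×C = 0. Solving: [H⁺] = 4.5523e-03. Percent = (4.5523e-03/0.14) × 100

Percent ionization = 3.25%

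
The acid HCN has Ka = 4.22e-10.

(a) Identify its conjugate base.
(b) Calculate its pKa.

(a) The conjugate base is formed by removing one H⁺ from HCN, giving CN⁻. (b) pKa = -log(Ka) = -log(4.22e-10) = 9.37.

Conjugate base: CN⁻; pK_a = 9.37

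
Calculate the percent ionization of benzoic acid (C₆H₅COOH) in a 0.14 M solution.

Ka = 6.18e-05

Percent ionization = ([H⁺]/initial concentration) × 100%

Using Ka equilibrium: x² + Ka×x - Ka×C = 0. Solving: [H⁺] = 2.9107e-03. Percent = (2.9107e-03/0.14) × 100

Percent ionization = 2.08%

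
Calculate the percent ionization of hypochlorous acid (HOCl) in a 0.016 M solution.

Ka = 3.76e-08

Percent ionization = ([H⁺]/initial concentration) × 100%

Using Ka equilibrium: x² + Ka×x - Ka×C = 0. Solving: [H⁺] = 2.4509e-05. Percent = (2.4509e-05/0.016) × 100

Percent ionization = 0.153%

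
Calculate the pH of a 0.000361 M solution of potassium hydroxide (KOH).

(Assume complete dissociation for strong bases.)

[OH⁻] = 0.000361 M for strong base. pOH = -log[OH⁻] = 3.44, pH = 14 - pOH

pH = 10.56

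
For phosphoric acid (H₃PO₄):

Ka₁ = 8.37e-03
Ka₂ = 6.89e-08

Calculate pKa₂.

pKa₂ = -log(Ka₂) = -log(6.89e-08) = 7.16.

pK_{a2} = 7.16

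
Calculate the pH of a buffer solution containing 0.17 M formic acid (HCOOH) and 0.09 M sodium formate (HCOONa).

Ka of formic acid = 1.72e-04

pKa = -log(1.72e-04) = 3.76. pH = pKa + log([A⁻]/[HA]) = 3.76 + log(0.09/0.17)

pH = 3.49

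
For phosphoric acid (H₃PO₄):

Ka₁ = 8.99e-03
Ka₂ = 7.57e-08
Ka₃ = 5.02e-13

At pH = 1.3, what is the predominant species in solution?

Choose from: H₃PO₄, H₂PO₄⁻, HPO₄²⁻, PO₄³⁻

pKa₁ = 2.05, pKa₂ = 7.12, pKa₃ = 12.30. For a polyprotic acid the predominant species crosses at each pKa: below pKa_n the protonated form dominates, above it the deprotonated form does. At pH = 1.3, the predominant species is H₃PO₄.

H₃PO₄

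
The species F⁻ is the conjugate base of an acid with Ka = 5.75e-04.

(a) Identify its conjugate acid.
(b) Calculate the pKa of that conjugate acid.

(a) The conjugate acid is formed by adding one H⁺ to F⁻, giving HF. (b) pKa = -log(Ka) = -log(5.75e-04) = 3.24.

Conjugate acid: HF; pK_a = 3.24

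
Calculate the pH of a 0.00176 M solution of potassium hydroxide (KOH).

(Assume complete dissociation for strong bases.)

[OH⁻] = 0.00176 M for strong base. pOH = -log[OH⁻] = 2.75, pH = 14 - pOH

pH = 11.25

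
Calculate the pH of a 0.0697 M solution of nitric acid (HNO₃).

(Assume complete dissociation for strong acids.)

[H⁺] = 0.0697 M for strong acid. pH = -log[H⁺] = -log(0.0697)

pH = 1.16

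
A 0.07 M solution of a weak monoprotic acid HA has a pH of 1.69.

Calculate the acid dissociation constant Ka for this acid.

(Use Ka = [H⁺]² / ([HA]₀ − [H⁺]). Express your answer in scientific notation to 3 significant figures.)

[H⁺] = 10^(−pH) = 10^(−1.69) = 2.042e-02 M. For HA ⇌ H⁺ + A⁻, Ka = [H⁺][A⁻]/[HA] = [H⁺]² / ([HA]₀ − [H⁺]) = (2.042e-02)² / (0.07 − 2.042e-02) = 8.41e-03.

K_a = 8.41e-03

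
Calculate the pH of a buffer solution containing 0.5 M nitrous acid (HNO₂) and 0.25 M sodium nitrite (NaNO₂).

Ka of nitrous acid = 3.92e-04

pKa = -log(3.92e-04) = 3.41. pH = pKa + log([A⁻]/[HA]) = 3.41 + log(0.25/0.5)

pH = 3.11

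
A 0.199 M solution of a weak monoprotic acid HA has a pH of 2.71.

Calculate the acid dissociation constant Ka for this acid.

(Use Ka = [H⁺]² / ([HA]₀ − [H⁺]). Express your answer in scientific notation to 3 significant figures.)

[H⁺] = 10^(−pH) = 10^(−2.71) = 1.950e-03 M. For HA ⇌ H⁺ + A⁻, Ka = [H⁺][A⁻]/[HA] = [H⁺]² / ([HA]₀ − [H⁺]) = (1.950e-03)² / (0.199 − 1.950e-03) = 1.93e-05.

K_a = 1.93e-05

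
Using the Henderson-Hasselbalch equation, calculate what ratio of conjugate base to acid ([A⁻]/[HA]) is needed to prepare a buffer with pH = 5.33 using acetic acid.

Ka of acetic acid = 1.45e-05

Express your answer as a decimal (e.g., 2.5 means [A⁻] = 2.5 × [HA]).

pKa = -log(1.45e-05) = 4.8386. pH = pKa + log([A⁻]/[HA]), so log([A⁻]/[HA]) = pH − pKa = 5.33 − 4.8386 = 0.4914. [A⁻]/[HA] = 10^(0.4914) = 3.10

[A⁻]/[HA] = 3.10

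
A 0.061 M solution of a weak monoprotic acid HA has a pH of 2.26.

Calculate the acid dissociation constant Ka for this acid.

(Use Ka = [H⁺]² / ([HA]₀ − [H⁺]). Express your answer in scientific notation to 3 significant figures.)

[H⁺] = 10^(−pH) = 10^(−2.26) = 5.495e-03 M. For HA ⇌ H⁺ + A⁻, Ka = [H⁺][A⁻]/[HA] = [H⁺]² / ([HA]₀ − [H⁺]) = (5.495e-03)² / (0.061 − 5.495e-03) = 5.44e-04.

K_a = 5.44e-04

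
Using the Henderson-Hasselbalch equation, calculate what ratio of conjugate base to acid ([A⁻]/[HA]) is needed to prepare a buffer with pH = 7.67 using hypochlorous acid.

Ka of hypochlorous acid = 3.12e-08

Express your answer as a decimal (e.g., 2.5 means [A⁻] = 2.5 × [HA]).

pKa = -log(3.12e-08) = 7.5058. pH = pKa + log([A⁻]/[HA]), so log([A⁻]/[HA]) = pH − pKa = 7.67 − 7.5058 = 0.1642. [A⁻]/[HA] = 10^(0.1642) = 1.46

[A⁻]/[HA] = 1.46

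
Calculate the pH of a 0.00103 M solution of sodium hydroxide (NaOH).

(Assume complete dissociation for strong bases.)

[OH⁻] = 0.00103 M for strong base. pOH = -log[OH⁻] = 2.99, pH = 14 - pOH

pH = 11.01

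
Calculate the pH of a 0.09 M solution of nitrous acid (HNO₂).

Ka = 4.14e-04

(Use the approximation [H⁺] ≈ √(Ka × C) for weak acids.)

[H⁺] = √(Ka × C) = √(4.14e-04 × 0.09) = 6.1041e-03. pH = -log(6.1041e-03)

pH = 2.21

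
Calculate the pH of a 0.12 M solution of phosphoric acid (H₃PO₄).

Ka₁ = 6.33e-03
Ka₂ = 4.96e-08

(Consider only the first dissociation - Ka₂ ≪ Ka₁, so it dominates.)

First dissociation dominates. From Ka₁ = [H⁺][HA⁻]/[H₂A], x² + Ka₁·x − Ka₁·C = 0 with C = 0.12 M and Ka₁ = 6.33e-03. Solving: [H⁺] = (−Ka₁ + √(Ka₁² + 4·Ka₁·C)) / 2 = 2.4577e-02 M. pH = -log(2.4577e-02) = 1.61.

pH = 1.61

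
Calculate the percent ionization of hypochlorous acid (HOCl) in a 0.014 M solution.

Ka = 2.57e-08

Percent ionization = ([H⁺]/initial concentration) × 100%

Using Ka equilibrium: x² + Ka×x - Ka×C = 0. Solving: [H⁺] = 1.8956e-05. Percent = (1.8956e-05/0.014) × 100

Percent ionization = 0.135%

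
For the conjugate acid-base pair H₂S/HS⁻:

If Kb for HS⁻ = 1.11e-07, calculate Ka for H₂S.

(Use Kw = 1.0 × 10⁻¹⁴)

For a conjugate pair Ka × Kb = Kw, so Ka = Kw/Kb = 1.0 × 10⁻¹⁴ / 1.11e-07 = 9.01e-08.

K_a = 9.01e-08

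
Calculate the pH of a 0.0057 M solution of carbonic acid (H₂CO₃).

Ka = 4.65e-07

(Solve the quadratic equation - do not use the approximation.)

x² + Ka×x - Ka×C = 0. Using quadratic formula: [H⁺] = 5.1251e-05

pH = 4.29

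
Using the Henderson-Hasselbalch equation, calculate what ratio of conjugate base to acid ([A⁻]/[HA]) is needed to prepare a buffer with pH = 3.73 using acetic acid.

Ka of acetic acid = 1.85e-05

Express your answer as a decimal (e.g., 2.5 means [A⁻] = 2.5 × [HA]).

pKa = -log(1.85e-05) = 4.7328. pH = pKa + log([A⁻]/[HA]), so log([A⁻]/[HA]) = pH − pKa = 3.73 − 4.7328 = -1.0028. [A⁻]/[HA] = 10^(-1.0028) = 0.0994

[A⁻]/[HA] = 0.0994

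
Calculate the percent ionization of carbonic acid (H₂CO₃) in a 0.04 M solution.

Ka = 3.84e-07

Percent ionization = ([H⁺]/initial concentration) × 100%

Using Ka equilibrium: x² + Ka×x - Ka×C = 0. Solving: [H⁺] = 1.2374e-04. Percent = (1.2374e-04/0.04) × 100

Percent ionization = 0.309%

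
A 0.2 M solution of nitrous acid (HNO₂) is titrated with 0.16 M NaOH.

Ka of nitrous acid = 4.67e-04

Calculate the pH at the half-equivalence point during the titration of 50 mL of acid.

At half-equivalence [HA] = [A⁻], so Henderson-Hasselbalch gives pH = pKa = -log(4.67e-04) = 3.33.

pH = pKa = 3.33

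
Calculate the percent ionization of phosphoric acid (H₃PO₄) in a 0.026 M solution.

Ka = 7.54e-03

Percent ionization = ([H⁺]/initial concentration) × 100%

Using Ka equilibrium: x² + Ka×x - Ka×C = 0. Solving: [H⁺] = 1.0730e-02. Percent = (1.0730e-02/0.026) × 100

Percent ionization = 41.3%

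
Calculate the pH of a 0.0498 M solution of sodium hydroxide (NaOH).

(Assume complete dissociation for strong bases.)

[OH⁻] = 0.0498 M for strong base. pOH = -log[OH⁻] = 1.30, pH = 14 - pOH

pH = 12.70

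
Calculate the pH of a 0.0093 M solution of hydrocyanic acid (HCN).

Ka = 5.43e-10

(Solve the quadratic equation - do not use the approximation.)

x² + Ka×x - Ka×C = 0. Using quadratic formula: [H⁺] = 2.2469e-06

pH = 5.65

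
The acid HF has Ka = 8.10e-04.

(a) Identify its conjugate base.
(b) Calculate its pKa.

(a) The conjugate base is formed by removing one H⁺ from HF, giving F⁻. (b) pKa = -log(Ka) = -log(8.10e-04) = 3.09.

Conjugate base: F⁻; pK_a = 3.09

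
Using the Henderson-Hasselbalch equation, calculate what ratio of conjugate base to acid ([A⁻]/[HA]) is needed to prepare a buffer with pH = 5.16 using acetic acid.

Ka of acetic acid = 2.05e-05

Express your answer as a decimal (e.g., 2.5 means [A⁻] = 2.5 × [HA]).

pKa = -log(2.05e-05) = 4.6882. pH = pKa + log([A⁻]/[HA]), so log([A⁻]/[HA]) = pH − pKa = 5.16 − 4.6882 = 0.4718. [A⁻]/[HA] = 10^(0.4718) = 2.96

[A⁻]/[HA] = 2.96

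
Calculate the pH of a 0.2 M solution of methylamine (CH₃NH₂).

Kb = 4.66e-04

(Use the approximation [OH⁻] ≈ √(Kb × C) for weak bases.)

[OH⁻] = √(Kb × C) = √(4.66e-04 × 0.2) = 9.6540e-03. pOH = 2.02, pH = 14 - pOH

pH = 11.98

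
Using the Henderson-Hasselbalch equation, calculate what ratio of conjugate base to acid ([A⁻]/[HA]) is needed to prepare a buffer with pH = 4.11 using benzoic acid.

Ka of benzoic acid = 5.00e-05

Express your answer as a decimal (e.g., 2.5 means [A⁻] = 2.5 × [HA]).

pKa = -log(5.00e-05) = 4.3010. pH = pKa + log([A⁻]/[HA]), so log([A⁻]/[HA]) = pH − pKa = 4.11 − 4.3010 = -0.1910. [A⁻]/[HA] = 10^(-0.1910) = 0.644

[A⁻]/[HA] = 0.644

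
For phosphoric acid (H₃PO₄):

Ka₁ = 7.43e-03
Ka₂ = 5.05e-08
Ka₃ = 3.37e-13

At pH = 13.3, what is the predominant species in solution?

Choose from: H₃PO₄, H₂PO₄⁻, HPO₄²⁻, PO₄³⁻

pKa₁ = 2.13, pKa₂ = 7.30, pKa₃ = 12.47. For a polyprotic acid the predominant species crosses at each pKa: below pKa_n the protonated form dominates, above it the deprotonated form does. At pH = 13.3, the predominant species is PO₄³⁻.

PO₄³⁻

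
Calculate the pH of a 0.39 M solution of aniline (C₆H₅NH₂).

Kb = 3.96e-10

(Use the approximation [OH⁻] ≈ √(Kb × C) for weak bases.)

[OH⁻] = √(Kb × C) = √(3.96e-10 × 0.39) = 1.2427e-05. pOH = 4.91, pH = 14 - pOH

pH = 9.09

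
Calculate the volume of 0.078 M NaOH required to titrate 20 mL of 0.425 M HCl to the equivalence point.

At equivalence: moles acid = moles base. moles HCl = 0.425 × 20/1000 = 0.0085 mol. V_base = moles / 0.078 × 1000 = 109.0 mL.

V_{base} = 109.0 mL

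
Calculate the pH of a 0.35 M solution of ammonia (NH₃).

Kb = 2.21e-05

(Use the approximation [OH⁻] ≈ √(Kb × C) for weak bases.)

[OH⁻] = √(Kb × C) = √(2.21e-05 × 0.35) = 2.7812e-03. pOH = 2.56, pH = 14 - pOH

pH = 11.44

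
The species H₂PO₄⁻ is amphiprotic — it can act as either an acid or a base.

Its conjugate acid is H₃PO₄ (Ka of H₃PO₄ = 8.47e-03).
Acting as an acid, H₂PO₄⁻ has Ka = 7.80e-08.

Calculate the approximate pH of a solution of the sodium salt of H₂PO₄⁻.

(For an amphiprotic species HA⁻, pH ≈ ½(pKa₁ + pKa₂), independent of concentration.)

pKa₁ = -log(8.47e-03) = 2.07; pKa₂ = -log(7.80e-08) = 7.11. For an amphiprotic species, pH ≈ ½(pKa₁ + pKa₂) = ½(2.07 + 7.11) = 4.59.

pH = 4.59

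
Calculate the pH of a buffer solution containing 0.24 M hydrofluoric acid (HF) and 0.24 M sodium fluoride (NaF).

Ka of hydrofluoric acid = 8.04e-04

pKa = -log(8.04e-04) = 3.09. pH = pKa + log([A⁻]/[HA]) = 3.09 + log(0.24/0.24)

pH = 3.09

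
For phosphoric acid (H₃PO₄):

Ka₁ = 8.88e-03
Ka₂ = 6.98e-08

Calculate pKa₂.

pKa₂ = -log(Ka₂) = -log(6.98e-08) = 7.16.

pK_{a2} = 7.16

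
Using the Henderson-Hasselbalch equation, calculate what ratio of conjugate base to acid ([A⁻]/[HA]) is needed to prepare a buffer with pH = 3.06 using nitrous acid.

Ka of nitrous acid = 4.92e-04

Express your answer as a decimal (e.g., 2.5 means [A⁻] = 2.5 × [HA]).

pKa = -log(4.92e-04) = 3.3080. pH = pKa + log([A⁻]/[HA]), so log([A⁻]/[HA]) = pH − pKa = 3.06 − 3.3080 = -0.2480. [A⁻]/[HA] = 10^(-0.2480) = 0.565

[A⁻]/[HA] = 0.565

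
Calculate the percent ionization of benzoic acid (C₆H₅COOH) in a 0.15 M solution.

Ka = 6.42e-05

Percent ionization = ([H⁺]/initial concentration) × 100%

Using Ka equilibrium: x² + Ka×x - Ka×C = 0. Solving: [H⁺] = 3.0713e-03. Percent = (3.0713e-03/0.15) × 100

Percent ionization = 2.05%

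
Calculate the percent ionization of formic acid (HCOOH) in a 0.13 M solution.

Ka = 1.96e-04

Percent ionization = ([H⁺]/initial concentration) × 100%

Using Ka equilibrium: x² + Ka×x - Ka×C = 0. Solving: [H⁺] = 4.9507e-03. Percent = (4.9507e-03/0.13) × 100

Percent ionization = 3.81%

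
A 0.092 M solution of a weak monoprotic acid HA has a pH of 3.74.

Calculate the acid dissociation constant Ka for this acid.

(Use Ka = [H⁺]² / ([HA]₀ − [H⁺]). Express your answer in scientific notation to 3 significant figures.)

[H⁺] = 10^(−pH) = 10^(−3.74) = 1.820e-04 M. For HA ⇌ H⁺ + A⁻, Ka = [H⁺][A⁻]/[HA] = [H⁺]² / ([HA]₀ − [H⁺]) = (1.820e-04)² / (0.092 − 1.820e-04) = 3.61e-07.

K_a = 3.61e-07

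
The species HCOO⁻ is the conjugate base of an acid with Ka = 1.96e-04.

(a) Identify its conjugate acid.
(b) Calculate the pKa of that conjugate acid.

(a) The conjugate acid is formed by adding one H⁺ to HCOO⁻, giving HCOOH. (b) pKa = -log(Ka) = -log(1.96e-04) = 3.71.

Conjugate acid: HCOOH; pK_a = 3.71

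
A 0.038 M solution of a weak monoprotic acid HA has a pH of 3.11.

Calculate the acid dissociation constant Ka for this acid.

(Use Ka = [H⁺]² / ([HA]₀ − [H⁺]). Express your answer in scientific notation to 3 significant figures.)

[H⁺] = 10^(−pH) = 10^(−3.11) = 7.762e-04 M. For HA ⇌ H⁺ + A⁻, Ka = [H⁺][A⁻]/[HA] = [H⁺]² / ([HA]₀ − [H⁺]) = (7.762e-04)² / (0.038 − 7.762e-04) = 1.62e-05.

K_a = 1.62e-05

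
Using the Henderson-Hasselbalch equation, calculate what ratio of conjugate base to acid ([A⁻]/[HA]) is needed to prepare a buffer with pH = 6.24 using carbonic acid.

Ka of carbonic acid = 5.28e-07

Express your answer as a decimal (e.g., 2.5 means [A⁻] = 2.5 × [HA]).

pKa = -log(5.28e-07) = 6.2774. pH = pKa + log([A⁻]/[HA]), so log([A⁻]/[HA]) = pH − pKa = 6.24 − 6.2774 = -0.0374. [A⁻]/[HA] = 10^(-0.0374) = 0.918

[A⁻]/[HA] = 0.918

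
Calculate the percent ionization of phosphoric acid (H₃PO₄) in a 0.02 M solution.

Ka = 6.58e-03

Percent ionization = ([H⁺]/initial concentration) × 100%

Using Ka equilibrium: x² + Ka×x - Ka×C = 0. Solving: [H⁺] = 8.6442e-03. Percent = (8.6442e-03/0.02) × 100

Percent ionization = 43.2%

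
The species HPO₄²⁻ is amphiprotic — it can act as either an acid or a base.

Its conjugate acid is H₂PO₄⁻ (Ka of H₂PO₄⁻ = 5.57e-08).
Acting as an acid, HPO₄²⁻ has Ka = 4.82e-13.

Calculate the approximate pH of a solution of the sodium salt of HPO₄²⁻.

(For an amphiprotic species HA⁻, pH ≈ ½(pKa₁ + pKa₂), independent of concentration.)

pKa₁ = -log(5.57e-08) = 7.25; pKa₂ = -log(4.82e-13) = 12.32. For an amphiprotic species, pH ≈ ½(pKa₁ + pKa₂) = ½(7.25 + 12.32) = 9.79.

pH = 9.79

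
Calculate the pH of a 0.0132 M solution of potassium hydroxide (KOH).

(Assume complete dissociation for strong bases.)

[OH⁻] = 0.0132 M for strong base. pOH = -log[OH⁻] = 1.88, pH = 14 - pOH

pH = 12.12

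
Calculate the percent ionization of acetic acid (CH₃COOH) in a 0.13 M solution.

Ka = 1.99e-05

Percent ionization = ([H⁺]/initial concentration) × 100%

Using Ka equilibrium: x² + Ka×x - Ka×C = 0. Solving: [H⁺] = 1.5985e-03. Percent = (1.5985e-03/0.13) × 100

Percent ionization = 1.23%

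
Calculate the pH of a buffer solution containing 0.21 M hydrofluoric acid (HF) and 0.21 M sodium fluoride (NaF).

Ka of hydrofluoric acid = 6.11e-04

pKa = -log(6.11e-04) = 3.21. pH = pKa + log([A⁻]/[HA]) = 3.21 + log(0.21/0.21)

pH = 3.21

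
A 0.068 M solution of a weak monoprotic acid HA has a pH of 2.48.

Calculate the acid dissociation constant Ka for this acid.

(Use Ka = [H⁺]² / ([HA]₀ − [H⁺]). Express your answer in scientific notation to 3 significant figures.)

[H⁺] = 10^(−pH) = 10^(−2.48) = 3.311e-03 M. For HA ⇌ H⁺ + A⁻, Ka = [H⁺][A⁻]/[HA] = [H⁺]² / ([HA]₀ − [H⁺]) = (3.311e-03)² / (0.068 − 3.311e-03) = 1.70e-04.

K_a = 1.70e-04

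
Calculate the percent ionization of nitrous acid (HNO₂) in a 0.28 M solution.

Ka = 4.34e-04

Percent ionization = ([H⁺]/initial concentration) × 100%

Using Ka equilibrium: x² + Ka×x - Ka×C = 0. Solving: [H⁺] = 1.0809e-02. Percent = (1.0809e-02/0.28) × 100

Percent ionization = 3.86%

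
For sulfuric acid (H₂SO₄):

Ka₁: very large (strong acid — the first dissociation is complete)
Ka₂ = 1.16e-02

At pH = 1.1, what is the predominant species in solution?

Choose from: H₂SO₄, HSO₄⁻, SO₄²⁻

The first dissociation is complete, so H₂SO₄ itself is never the predominant species in water; pKa₂ = -log(1.16e-02) = 1.94. For a polyprotic acid the predominant species crosses at each pKa: below pKa_n the protonated form dominates, above it the deprotonated form does. At pH = 1.1, the predominant species is HSO₄⁻.

HSO₄⁻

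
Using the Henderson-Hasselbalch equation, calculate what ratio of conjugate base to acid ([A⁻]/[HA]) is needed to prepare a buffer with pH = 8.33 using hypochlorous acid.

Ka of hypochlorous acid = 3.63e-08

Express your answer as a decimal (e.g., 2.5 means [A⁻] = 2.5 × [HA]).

pKa = -log(3.63e-08) = 7.4401. pH = pKa + log([A⁻]/[HA]), so log([A⁻]/[HA]) = pH − pKa = 8.33 − 7.4401 = 0.8899. [A⁻]/[HA] = 10^(0.8899) = 7.76

[A⁻]/[HA] = 7.76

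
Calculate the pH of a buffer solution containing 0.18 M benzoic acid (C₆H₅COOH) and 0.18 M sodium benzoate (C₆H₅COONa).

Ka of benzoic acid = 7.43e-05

pKa = -log(7.43e-05) = 4.13. pH = pKa + log([A⁻]/[HA]) = 4.13 + log(0.18/0.18)

pH = 4.13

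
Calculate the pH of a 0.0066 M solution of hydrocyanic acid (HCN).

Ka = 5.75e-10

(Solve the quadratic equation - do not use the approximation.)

x² + Ka×x - Ka×C = 0. Using quadratic formula: [H⁺] = 1.9478e-06

pH = 5.71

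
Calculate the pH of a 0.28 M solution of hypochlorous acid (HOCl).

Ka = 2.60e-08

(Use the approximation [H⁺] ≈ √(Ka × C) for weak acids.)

[H⁺] = √(Ka × C) = √(2.60e-08 × 0.28) = 8.5323e-05. pH = -log(8.5323e-05)

pH = 4.07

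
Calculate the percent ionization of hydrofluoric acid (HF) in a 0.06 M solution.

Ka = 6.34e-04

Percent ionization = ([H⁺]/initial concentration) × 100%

Using Ka equilibrium: x² + Ka×x - Ka×C = 0. Solving: [H⁺] = 5.8588e-03. Percent = (5.8588e-03/0.06) × 100

Percent ionization = 9.76%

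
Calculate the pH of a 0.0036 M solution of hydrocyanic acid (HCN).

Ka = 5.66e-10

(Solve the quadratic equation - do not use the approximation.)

x² + Ka×x - Ka×C = 0. Using quadratic formula: [H⁺] = 1.4272e-06

pH = 5.85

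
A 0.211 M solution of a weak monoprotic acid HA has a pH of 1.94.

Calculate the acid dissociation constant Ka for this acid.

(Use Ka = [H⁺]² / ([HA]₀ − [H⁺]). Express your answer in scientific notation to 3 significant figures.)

[H⁺] = 10^(−pH) = 10^(−1.94) = 1.148e-02 M. For HA ⇌ H⁺ + A⁻, Ka = [H⁺][A⁻]/[HA] = [H⁺]² / ([HA]₀ − [H⁺]) = (1.148e-02)² / (0.211 − 1.148e-02) = 6.61e-04.

K_a = 6.61e-04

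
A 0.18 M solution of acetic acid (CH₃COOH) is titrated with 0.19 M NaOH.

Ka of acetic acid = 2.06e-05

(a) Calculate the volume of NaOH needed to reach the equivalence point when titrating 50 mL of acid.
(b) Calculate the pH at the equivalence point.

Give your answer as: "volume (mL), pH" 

moles acid = 0.18 × 50/1000 = 0.009 mol; V_base = moles/0.19 × 1000 = 47.4 mL. At equivalence only the conjugate base is present: [A⁻] = 0.009/0.097 = 9.2432e-02 M. Kb = Kw/Ka = 4.85e-10; [OH⁻] = √(Kb × [A⁻]) = 6.6985e-06; pOH = 5.17; pH = 14 - pOH = 8.83.

V = 47.4 mL, pH = 8.83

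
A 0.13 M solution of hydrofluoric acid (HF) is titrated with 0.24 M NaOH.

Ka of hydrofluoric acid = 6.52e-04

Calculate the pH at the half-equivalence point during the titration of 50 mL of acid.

At half-equivalence [HA] = [A⁻], so Henderson-Hasselbalch gives pH = pKa = -log(6.52e-04) = 3.19.

pH = pKa = 3.19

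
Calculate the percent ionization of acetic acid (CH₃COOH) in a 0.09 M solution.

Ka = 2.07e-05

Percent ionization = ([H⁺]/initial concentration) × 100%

Using Ka equilibrium: x² + Ka×x - Ka×C = 0. Solving: [H⁺] = 1.3546e-03. Percent = (1.3546e-03/0.09) × 100

Percent ionization = 1.51%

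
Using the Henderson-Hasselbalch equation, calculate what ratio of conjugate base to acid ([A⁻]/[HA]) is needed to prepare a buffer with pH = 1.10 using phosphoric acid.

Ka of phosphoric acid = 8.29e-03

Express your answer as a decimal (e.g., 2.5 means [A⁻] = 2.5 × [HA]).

pKa = -log(8.29e-03) = 2.0814. pH = pKa + log([A⁻]/[HA]), so log([A⁻]/[HA]) = pH − pKa = 1.10 − 2.0814 = -0.9814. [A⁻]/[HA] = 10^(-0.9814) = 0.104

[A⁻]/[HA] = 0.104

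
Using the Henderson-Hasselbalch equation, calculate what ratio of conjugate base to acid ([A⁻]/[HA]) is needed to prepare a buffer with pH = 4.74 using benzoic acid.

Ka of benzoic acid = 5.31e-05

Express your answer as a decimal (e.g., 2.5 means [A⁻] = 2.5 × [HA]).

pKa = -log(5.31e-05) = 4.2749. pH = pKa + log([A⁻]/[HA]), so log([A⁻]/[HA]) = pH − pKa = 4.74 − 4.2749 = 0.4651. [A⁻]/[HA] = 10^(0.4651) = 2.92

[A⁻]/[HA] = 2.92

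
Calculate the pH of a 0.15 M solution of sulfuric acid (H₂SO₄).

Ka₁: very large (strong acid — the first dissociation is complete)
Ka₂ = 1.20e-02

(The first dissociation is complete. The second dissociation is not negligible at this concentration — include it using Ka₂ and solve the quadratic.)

First dissociation is complete: [H⁺]₀ = [HSO₄⁻]₀ = C = 0.15 M. Second dissociation HSO₄⁻ ⇌ H⁺ + SO₄²⁻: let x = [SO₄²⁻]. Ka₂ = (C + x)·x / (C − x) = 1.20e-02 → x² + (C + Ka₂)·x − Ka₂·C = 0 → x² + 0.16200·x − 1.800e-03 = 0. x = (−0.16200 + √(0.16200² + 4 × 1.800e-03)) / 2 = 1.0439e-02 M. [H⁺] = C + x = 0.15 + 1.0439e-02 = 1.6044e-01 M. pH = -log(1.6044e-01) = 0.79.

pH = 0.79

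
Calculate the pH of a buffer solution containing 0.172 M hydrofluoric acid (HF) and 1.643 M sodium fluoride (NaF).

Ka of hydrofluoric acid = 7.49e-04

pKa = -log(7.49e-04) = 3.13. pH = pKa + log([A⁻]/[HA]) = 3.13 + log(1.643/0.172)

pH = 4.11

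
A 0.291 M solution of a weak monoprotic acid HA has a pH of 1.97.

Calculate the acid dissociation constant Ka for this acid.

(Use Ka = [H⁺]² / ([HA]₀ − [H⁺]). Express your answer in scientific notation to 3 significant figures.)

[H⁺] = 10^(−pH) = 10^(−1.97) = 1.072e-02 M. For HA ⇌ H⁺ + A⁻, Ka = [H⁺][A⁻]/[HA] = [H⁺]² / ([HA]₀ − [H⁺]) = (1.072e-02)² / (0.291 − 1.072e-02) = 4.10e-04.

K_a = 4.10e-04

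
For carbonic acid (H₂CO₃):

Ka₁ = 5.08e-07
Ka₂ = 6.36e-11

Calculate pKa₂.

pKa₂ = -log(Ka₂) = -log(6.36e-11) = 10.20.

pK_{a2} = 10.20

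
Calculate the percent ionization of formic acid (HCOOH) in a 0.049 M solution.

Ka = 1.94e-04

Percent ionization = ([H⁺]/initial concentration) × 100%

Using Ka equilibrium: x² + Ka×x - Ka×C = 0. Solving: [H⁺] = 2.9877e-03. Percent = (2.9877e-03/0.049) × 100

Percent ionization = 6.1%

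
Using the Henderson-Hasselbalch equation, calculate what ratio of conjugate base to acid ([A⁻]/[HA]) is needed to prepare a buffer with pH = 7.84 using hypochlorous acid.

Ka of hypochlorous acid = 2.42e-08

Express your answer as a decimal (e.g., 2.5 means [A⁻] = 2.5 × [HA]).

pKa = -log(2.42e-08) = 7.6162. pH = pKa + log([A⁻]/[HA]), so log([A⁻]/[HA]) = pH − pKa = 7.84 − 7.6162 = 0.2238. [A⁻]/[HA] = 10^(0.2238) = 1.67

[A⁻]/[HA] = 1.67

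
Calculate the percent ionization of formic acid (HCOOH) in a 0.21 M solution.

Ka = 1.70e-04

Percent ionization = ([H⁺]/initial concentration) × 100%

Using Ka equilibrium: x² + Ka×x - Ka×C = 0. Solving: [H⁺] = 5.8906e-03. Percent = (5.8906e-03/0.21) × 100

Percent ionization = 2.81%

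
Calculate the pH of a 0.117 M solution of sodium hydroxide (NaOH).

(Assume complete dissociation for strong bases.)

[OH⁻] = 0.117 M for strong base. pOH = -log[OH⁻] = 0.93, pH = 14 - pOH

pH = 13.07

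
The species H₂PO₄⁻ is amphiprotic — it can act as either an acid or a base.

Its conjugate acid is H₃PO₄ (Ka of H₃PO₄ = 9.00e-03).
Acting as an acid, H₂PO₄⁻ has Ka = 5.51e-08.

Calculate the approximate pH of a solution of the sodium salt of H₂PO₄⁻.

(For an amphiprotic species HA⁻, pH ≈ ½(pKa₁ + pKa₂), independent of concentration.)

pKa₁ = -log(9.00e-03) = 2.05; pKa₂ = -log(5.51e-08) = 7.26. For an amphiprotic species, pH ≈ ½(pKa₁ + pKa₂) = ½(2.05 + 7.26) = 4.65.

pH = 4.65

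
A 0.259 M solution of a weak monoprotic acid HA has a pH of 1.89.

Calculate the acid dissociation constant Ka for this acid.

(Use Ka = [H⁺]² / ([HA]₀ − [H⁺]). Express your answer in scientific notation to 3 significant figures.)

[H⁺] = 10^(−pH) = 10^(−1.89) = 1.288e-02 M. For HA ⇌ H⁺ + A⁻, Ka = [H⁺][A⁻]/[HA] = [H⁺]² / ([HA]₀ − [H⁺]) = (1.288e-02)² / (0.259 − 1.288e-02) = 6.74e-04.

K_a = 6.74e-04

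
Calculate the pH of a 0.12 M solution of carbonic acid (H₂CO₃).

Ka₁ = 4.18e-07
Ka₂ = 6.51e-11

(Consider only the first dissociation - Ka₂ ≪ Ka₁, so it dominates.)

First dissociation dominates. From Ka₁ = [H⁺][HA⁻]/[H₂A], x² + Ka₁·x − Ka₁·C = 0 with C = 0.12 M and Ka₁ = 4.18e-07. Solving: [H⁺] = (−Ka₁ + √(Ka₁² + 4·Ka₁·C)) / 2 = 2.2376e-04 M. pH = -log(2.2376e-04) = 3.65.

pH = 3.65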